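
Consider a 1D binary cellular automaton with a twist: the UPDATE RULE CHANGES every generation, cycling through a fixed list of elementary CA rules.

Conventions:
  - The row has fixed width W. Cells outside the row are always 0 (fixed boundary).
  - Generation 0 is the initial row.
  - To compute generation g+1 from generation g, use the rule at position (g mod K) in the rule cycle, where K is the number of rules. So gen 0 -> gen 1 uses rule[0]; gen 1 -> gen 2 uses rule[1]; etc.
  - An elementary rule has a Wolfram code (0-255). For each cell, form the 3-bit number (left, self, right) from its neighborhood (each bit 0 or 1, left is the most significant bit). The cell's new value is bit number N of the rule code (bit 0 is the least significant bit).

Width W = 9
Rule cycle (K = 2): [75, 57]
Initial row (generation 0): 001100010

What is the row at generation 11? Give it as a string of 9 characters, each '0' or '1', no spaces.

Answer: 100001001

Derivation:
Gen 0: 001100010
Gen 1 (rule 75): 111101100
Gen 2 (rule 57): 100011011
Gen 3 (rule 75): 001111011
Gen 4 (rule 57): 101000110
Gen 5 (rule 75): 000011110
Gen 6 (rule 57): 111010001
Gen 7 (rule 75): 101000110
Gen 8 (rule 57): 010110101
Gen 9 (rule 75): 100110000
Gen 10 (rule 57): 010101111
Gen 11 (rule 75): 100001001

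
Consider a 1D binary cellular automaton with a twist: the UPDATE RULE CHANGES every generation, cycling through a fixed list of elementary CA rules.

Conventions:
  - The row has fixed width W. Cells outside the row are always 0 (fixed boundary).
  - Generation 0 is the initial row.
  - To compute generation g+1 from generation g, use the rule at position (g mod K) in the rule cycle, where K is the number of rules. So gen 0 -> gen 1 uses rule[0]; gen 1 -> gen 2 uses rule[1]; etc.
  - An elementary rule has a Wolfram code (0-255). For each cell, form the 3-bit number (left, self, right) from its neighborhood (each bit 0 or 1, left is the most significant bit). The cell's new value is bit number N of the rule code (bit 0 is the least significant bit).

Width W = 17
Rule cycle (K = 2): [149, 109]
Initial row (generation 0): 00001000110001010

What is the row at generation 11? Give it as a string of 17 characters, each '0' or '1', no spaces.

Answer: 01100111111100101

Derivation:
Gen 0: 00001000110001010
Gen 1 (rule 149): 11101110001101011
Gen 2 (rule 109): 10111010101111111
Gen 3 (rule 149): 10010010100111110
Gen 4 (rule 109): 10010011100100010
Gen 5 (rule 149): 11011001010111011
Gen 6 (rule 109): 11111001111101111
Gen 7 (rule 149): 01110100111000110
Gen 8 (rule 109): 01011100101010110
Gen 9 (rule 149): 01001010101010001
Gen 10 (rule 109): 01001111111110101
Gen 11 (rule 149): 01100111111100101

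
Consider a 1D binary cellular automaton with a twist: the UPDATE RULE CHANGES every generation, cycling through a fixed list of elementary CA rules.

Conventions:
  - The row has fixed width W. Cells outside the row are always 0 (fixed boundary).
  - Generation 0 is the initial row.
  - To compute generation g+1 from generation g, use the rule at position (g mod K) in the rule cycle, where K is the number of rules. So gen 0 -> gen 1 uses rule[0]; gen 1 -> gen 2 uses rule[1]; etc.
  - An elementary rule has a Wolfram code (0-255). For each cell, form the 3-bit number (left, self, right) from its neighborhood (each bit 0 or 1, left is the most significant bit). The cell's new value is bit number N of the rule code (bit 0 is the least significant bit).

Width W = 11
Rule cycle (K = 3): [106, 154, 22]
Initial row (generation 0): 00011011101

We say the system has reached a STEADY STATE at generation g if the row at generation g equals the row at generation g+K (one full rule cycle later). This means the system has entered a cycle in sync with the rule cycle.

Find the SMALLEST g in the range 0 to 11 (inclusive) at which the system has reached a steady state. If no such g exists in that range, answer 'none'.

Gen 0: 00011011101
Gen 1 (rule 106): 00111110110
Gen 2 (rule 154): 01111100101
Gen 3 (rule 22): 10000011101
Gen 4 (rule 106): 00000110110
Gen 5 (rule 154): 00001100101
Gen 6 (rule 22): 00010011101
Gen 7 (rule 106): 00100110110
Gen 8 (rule 154): 01011100101
Gen 9 (rule 22): 11000011101
Gen 10 (rule 106): 11000110110
Gen 11 (rule 154): 10101100101
Gen 12 (rule 22): 10100011101
Gen 13 (rule 106): 01000110110
Gen 14 (rule 154): 10101100101

Answer: 11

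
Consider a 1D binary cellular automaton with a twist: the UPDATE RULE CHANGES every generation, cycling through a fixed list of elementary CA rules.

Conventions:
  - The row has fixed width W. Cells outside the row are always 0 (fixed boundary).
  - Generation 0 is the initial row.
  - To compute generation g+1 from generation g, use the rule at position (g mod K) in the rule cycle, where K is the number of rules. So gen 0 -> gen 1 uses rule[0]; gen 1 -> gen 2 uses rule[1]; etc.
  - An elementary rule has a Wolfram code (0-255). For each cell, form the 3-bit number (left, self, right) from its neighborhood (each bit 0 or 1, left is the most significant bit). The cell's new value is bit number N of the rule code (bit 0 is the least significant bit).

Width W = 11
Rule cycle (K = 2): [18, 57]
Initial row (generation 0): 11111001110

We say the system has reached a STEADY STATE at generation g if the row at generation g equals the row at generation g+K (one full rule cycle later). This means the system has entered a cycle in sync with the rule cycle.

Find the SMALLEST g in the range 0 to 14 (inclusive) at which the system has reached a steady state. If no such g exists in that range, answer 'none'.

Answer: 7

Derivation:
Gen 0: 11111001110
Gen 1 (rule 18): 00000110001
Gen 2 (rule 57): 11110101100
Gen 3 (rule 18): 00000000010
Gen 4 (rule 57): 11111111001
Gen 5 (rule 18): 00000000110
Gen 6 (rule 57): 11111110101
Gen 7 (rule 18): 00000000000
Gen 8 (rule 57): 11111111111
Gen 9 (rule 18): 00000000000
Gen 10 (rule 57): 11111111111
Gen 11 (rule 18): 00000000000
Gen 12 (rule 57): 11111111111
Gen 13 (rule 18): 00000000000
Gen 14 (rule 57): 11111111111
Gen 15 (rule 18): 00000000000
Gen 16 (rule 57): 11111111111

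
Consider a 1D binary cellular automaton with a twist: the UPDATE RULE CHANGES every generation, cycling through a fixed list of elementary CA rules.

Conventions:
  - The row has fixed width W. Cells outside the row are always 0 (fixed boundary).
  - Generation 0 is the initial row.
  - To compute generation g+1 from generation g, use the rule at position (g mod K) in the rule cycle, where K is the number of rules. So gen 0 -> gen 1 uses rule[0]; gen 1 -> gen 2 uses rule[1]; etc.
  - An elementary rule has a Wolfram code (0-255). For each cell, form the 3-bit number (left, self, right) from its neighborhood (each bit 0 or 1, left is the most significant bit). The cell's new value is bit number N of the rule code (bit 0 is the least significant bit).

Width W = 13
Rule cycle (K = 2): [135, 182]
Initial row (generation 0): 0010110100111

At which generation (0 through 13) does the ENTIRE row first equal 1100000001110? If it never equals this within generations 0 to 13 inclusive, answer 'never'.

Gen 0: 0010110100111
Gen 1 (rule 135): 1110000101010
Gen 2 (rule 182): 0101001111111
Gen 3 (rule 135): 1101010111110
Gen 4 (rule 182): 0011111011101
Gen 5 (rule 135): 1101110001001
Gen 6 (rule 182): 0010101011111
Gen 7 (rule 135): 1110101001110
Gen 8 (rule 182): 0101111110101
Gen 9 (rule 135): 1100111100101
Gen 10 (rule 182): 0011011011111
Gen 11 (rule 135): 1100000001110
Gen 12 (rule 182): 0010000010101
Gen 13 (rule 135): 1110111110101

Answer: 11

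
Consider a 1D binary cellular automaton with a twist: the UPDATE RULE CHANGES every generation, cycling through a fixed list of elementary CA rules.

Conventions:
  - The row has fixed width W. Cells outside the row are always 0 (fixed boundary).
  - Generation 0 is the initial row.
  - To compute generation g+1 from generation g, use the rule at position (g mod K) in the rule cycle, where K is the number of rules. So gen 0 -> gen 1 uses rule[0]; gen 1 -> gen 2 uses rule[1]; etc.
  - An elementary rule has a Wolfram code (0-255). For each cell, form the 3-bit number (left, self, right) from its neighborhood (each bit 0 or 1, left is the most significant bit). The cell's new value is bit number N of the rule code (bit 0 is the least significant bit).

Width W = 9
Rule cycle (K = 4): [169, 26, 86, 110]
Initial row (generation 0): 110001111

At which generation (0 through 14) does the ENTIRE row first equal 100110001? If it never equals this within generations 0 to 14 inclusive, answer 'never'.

Gen 0: 110001111
Gen 1 (rule 169): 100101110
Gen 2 (rule 26): 011001001
Gen 3 (rule 86): 101111111
Gen 4 (rule 110): 111000001
Gen 5 (rule 169): 110011100
Gen 6 (rule 26): 101110010
Gen 7 (rule 86): 100011111
Gen 8 (rule 110): 100110001
Gen 9 (rule 169): 000100100
Gen 10 (rule 26): 001011010
Gen 11 (rule 86): 011001011
Gen 12 (rule 110): 111011111
Gen 13 (rule 169): 110111110
Gen 14 (rule 26): 100100001

Answer: 8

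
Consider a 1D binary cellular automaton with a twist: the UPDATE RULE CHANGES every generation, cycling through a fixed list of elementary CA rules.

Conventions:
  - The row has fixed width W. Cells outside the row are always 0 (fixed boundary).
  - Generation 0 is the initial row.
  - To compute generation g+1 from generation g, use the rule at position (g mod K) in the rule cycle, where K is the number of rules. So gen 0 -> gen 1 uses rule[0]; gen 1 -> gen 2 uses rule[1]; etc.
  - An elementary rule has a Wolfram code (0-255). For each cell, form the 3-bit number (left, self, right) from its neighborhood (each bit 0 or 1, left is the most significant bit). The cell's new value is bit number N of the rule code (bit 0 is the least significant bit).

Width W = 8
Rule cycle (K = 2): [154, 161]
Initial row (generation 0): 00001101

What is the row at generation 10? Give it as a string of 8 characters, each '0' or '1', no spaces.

Gen 0: 00001101
Gen 1 (rule 154): 00011000
Gen 2 (rule 161): 11000011
Gen 3 (rule 154): 10100110
Gen 4 (rule 161): 01000000
Gen 5 (rule 154): 10100000
Gen 6 (rule 161): 01001111
Gen 7 (rule 154): 10111110
Gen 8 (rule 161): 01011100
Gen 9 (rule 154): 10011010
Gen 10 (rule 161): 00000100

Answer: 00000100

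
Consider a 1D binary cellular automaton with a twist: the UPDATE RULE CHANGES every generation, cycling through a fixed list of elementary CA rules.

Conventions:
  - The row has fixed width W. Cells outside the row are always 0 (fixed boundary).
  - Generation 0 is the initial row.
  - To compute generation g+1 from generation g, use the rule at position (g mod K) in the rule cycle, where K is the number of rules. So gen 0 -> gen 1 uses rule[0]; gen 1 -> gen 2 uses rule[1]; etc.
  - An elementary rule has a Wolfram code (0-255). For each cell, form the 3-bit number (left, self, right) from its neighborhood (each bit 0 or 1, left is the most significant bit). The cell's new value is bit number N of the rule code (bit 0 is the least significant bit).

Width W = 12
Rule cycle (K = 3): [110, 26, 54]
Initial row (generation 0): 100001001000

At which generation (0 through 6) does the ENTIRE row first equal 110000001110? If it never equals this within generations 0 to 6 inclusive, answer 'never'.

Gen 0: 100001001000
Gen 1 (rule 110): 100011011000
Gen 2 (rule 26): 010110010100
Gen 3 (rule 54): 111001111110
Gen 4 (rule 110): 101011000010
Gen 5 (rule 26): 000010100101
Gen 6 (rule 54): 000111111111

Answer: never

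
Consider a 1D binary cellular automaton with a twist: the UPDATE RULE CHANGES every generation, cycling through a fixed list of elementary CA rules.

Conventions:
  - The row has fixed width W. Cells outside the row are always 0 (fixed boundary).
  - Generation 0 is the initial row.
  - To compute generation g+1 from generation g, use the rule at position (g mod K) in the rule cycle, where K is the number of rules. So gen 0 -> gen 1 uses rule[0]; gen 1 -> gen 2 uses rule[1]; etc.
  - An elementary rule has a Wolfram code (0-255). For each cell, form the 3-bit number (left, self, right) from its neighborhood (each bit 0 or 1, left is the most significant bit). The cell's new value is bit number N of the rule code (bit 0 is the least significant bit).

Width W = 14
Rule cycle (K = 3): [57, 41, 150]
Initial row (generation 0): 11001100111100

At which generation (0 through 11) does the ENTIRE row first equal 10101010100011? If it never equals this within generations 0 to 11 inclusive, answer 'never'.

Gen 0: 11001100111100
Gen 1 (rule 57): 10101010100011
Gen 2 (rule 41): 01010101001010
Gen 3 (rule 150): 11010101111011
Gen 4 (rule 57): 10101011000110
Gen 5 (rule 41): 01010110010100
Gen 6 (rule 150): 11010001110110
Gen 7 (rule 57): 10101101001101
Gen 8 (rule 41): 01011010001010
Gen 9 (rule 150): 11000011011011
Gen 10 (rule 57): 10111010110110
Gen 11 (rule 41): 01100101101100

Answer: 1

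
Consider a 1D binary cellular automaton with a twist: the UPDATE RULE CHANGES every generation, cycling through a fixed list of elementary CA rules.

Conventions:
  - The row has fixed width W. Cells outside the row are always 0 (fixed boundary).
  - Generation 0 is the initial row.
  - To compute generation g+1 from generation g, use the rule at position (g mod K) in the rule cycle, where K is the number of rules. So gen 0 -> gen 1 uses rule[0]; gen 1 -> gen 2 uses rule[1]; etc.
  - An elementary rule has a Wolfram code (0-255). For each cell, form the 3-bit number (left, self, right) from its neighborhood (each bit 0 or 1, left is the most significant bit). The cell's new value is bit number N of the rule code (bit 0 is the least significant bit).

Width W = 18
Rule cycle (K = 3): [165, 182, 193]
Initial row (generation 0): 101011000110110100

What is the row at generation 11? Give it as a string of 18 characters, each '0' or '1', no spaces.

Answer: 111111001001001111

Derivation:
Gen 0: 101011000110110100
Gen 1 (rule 165): 111100010001001101
Gen 2 (rule 182): 011010111011110011
Gen 3 (rule 193): 001000011001110001
Gen 4 (rule 165): 101011000000100101
Gen 5 (rule 182): 111100100001111111
Gen 6 (rule 193): 011100001100111111
Gen 7 (rule 165): 001001100000011110
Gen 8 (rule 182): 011110010000101101
Gen 9 (rule 193): 001110000110000100
Gen 10 (rule 165): 100100110000110101
Gen 11 (rule 182): 111111001001001111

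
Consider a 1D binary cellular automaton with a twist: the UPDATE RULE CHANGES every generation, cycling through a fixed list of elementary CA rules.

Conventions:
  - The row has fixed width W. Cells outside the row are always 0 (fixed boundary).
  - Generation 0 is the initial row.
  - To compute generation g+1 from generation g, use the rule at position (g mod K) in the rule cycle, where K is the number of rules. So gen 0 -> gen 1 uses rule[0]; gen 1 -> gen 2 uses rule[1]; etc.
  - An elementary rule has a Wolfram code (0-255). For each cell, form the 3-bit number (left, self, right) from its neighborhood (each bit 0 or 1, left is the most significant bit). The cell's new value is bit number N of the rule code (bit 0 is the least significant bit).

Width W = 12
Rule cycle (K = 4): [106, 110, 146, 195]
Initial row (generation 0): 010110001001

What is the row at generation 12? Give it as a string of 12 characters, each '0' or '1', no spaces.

Answer: 111001110000

Derivation:
Gen 0: 010110001001
Gen 1 (rule 106): 101110010010
Gen 2 (rule 110): 111010110110
Gen 3 (rule 146): 010000000001
Gen 4 (rule 195): 100111111110
Gen 5 (rule 106): 001100000010
Gen 6 (rule 110): 011100000110
Gen 7 (rule 146): 101010001001
Gen 8 (rule 195): 000000110010
Gen 9 (rule 106): 000001110100
Gen 10 (rule 110): 000011011100
Gen 11 (rule 146): 000100001010
Gen 12 (rule 195): 111001110000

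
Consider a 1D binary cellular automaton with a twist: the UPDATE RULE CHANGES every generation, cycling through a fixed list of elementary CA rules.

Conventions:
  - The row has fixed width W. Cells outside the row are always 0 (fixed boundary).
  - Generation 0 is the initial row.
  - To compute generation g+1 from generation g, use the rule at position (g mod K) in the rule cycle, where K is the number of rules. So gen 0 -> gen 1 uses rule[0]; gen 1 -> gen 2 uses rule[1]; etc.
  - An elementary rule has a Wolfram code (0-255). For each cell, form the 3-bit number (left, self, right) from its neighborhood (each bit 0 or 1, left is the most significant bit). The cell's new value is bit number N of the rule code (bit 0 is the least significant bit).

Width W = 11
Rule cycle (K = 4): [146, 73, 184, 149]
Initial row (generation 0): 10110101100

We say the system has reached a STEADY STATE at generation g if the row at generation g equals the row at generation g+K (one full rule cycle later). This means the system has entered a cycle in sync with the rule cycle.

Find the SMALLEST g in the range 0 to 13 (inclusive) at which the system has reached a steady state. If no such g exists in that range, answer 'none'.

Answer: none

Derivation:
Gen 0: 10110101100
Gen 1 (rule 146): 00000000010
Gen 2 (rule 73): 11111111000
Gen 3 (rule 184): 11111110100
Gen 4 (rule 149): 01111100111
Gen 5 (rule 146): 10111011010
Gen 6 (rule 73): 00101011000
Gen 7 (rule 184): 00010110100
Gen 8 (rule 149): 11010000111
Gen 9 (rule 146): 00001001010
Gen 10 (rule 73): 11100000000
Gen 11 (rule 184): 11010000000
Gen 12 (rule 149): 00011111111
Gen 13 (rule 146): 00101111110
Gen 14 (rule 73): 10001000010
Gen 15 (rule 184): 01000100001
Gen 16 (rule 149): 01110111101
Gen 17 (rule 146): 10100011000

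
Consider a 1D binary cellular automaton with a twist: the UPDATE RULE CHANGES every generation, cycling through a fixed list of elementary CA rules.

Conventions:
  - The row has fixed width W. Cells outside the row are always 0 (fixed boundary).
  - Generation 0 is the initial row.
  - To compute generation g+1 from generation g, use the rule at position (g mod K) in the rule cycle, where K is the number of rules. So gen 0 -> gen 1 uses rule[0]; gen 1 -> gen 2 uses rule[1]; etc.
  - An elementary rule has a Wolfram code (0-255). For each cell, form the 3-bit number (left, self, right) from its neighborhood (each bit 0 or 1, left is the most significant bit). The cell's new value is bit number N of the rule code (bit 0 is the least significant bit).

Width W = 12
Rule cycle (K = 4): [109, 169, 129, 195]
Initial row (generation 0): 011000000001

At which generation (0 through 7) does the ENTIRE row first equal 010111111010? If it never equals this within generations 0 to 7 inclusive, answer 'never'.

Gen 0: 011000000001
Gen 1 (rule 109): 011011111101
Gen 2 (rule 169): 010111111010
Gen 3 (rule 129): 000011110000
Gen 4 (rule 195): 111101110111
Gen 5 (rule 109): 100111011101
Gen 6 (rule 169): 000110111010
Gen 7 (rule 129): 110000010000

Answer: 2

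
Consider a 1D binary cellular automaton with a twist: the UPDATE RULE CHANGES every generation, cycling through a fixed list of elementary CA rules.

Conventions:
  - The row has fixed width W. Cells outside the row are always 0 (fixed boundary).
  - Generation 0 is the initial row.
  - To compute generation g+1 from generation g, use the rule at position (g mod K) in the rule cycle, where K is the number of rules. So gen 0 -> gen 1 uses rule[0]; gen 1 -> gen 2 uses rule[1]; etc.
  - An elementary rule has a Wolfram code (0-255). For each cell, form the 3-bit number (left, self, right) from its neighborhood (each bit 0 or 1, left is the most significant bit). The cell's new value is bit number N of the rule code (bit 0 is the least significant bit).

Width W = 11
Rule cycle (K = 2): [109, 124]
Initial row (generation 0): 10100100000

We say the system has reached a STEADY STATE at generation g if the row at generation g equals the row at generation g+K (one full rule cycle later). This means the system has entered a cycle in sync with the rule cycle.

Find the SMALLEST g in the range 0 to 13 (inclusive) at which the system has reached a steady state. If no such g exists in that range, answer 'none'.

Answer: none

Derivation:
Gen 0: 10100100000
Gen 1 (rule 109): 11100101111
Gen 2 (rule 124): 10110111001
Gen 3 (rule 109): 11111101001
Gen 4 (rule 124): 10000111101
Gen 5 (rule 109): 10110100111
Gen 6 (rule 124): 11111110101
Gen 7 (rule 109): 10000011111
Gen 8 (rule 124): 11000010001
Gen 9 (rule 109): 11011010101
Gen 10 (rule 124): 11111111111
Gen 11 (rule 109): 10000000001
Gen 12 (rule 124): 11000000001
Gen 13 (rule 109): 11011111101
Gen 14 (rule 124): 11110000111
Gen 15 (rule 109): 10010110101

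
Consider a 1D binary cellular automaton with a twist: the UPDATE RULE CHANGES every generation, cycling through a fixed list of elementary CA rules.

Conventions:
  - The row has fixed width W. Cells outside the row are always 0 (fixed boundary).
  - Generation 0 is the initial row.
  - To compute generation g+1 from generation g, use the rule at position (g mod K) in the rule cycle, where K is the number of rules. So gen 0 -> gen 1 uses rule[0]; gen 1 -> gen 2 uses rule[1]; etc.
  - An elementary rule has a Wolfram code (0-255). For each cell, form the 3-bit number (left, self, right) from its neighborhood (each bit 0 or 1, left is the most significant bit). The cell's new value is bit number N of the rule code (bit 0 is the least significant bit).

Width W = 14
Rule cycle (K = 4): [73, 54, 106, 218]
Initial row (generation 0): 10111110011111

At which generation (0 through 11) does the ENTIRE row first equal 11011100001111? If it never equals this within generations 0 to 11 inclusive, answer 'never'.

Gen 0: 10111110011111
Gen 1 (rule 73): 00100010010001
Gen 2 (rule 54): 01110111111011
Gen 3 (rule 106): 11011100001111
Gen 4 (rule 218): 11011110011111
Gen 5 (rule 73): 11010010010001
Gen 6 (rule 54): 00111111111011
Gen 7 (rule 106): 01100000001111
Gen 8 (rule 218): 11110000011111
Gen 9 (rule 73): 10010111010001
Gen 10 (rule 54): 11111000111011
Gen 11 (rule 106): 10001001101111

Answer: 3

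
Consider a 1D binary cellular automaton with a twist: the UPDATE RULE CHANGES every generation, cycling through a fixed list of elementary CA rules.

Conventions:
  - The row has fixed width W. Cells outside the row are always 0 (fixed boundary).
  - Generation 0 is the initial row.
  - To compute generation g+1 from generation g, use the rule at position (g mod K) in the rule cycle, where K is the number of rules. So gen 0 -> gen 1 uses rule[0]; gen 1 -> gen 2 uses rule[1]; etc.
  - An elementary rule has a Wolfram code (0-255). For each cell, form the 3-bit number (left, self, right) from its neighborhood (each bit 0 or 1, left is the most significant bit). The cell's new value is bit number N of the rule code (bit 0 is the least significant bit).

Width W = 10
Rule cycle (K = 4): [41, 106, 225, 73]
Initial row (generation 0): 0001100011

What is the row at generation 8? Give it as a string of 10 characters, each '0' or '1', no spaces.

Gen 0: 0001100011
Gen 1 (rule 41): 1101001010
Gen 2 (rule 106): 1110010100
Gen 3 (rule 225): 0110001001
Gen 4 (rule 73): 0110100000
Gen 5 (rule 41): 0101001111
Gen 6 (rule 106): 1010011001
Gen 7 (rule 225): 0100001000
Gen 8 (rule 73): 0001100011

Answer: 0001100011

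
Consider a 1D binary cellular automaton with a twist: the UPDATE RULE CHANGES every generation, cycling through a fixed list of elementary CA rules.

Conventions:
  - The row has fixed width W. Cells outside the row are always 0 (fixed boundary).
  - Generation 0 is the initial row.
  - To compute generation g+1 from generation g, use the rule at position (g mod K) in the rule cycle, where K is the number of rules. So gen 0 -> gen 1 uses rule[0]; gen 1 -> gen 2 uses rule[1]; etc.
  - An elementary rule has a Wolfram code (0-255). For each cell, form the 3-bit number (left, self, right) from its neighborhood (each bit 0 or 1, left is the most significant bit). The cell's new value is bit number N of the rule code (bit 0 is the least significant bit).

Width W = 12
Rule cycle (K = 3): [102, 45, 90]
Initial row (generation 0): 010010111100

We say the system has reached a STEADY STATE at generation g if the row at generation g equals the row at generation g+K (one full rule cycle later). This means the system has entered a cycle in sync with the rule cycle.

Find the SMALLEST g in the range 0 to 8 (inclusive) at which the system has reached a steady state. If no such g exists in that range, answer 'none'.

Gen 0: 010010111100
Gen 1 (rule 102): 110111000100
Gen 2 (rule 45): 101100010101
Gen 3 (rule 90): 001110100000
Gen 4 (rule 102): 010011100000
Gen 5 (rule 45): 010010001111
Gen 6 (rule 90): 101101011001
Gen 7 (rule 102): 110111101011
Gen 8 (rule 45): 101100011110
Gen 9 (rule 90): 001110110011
Gen 10 (rule 102): 010011010101
Gen 11 (rule 45): 010010111111

Answer: none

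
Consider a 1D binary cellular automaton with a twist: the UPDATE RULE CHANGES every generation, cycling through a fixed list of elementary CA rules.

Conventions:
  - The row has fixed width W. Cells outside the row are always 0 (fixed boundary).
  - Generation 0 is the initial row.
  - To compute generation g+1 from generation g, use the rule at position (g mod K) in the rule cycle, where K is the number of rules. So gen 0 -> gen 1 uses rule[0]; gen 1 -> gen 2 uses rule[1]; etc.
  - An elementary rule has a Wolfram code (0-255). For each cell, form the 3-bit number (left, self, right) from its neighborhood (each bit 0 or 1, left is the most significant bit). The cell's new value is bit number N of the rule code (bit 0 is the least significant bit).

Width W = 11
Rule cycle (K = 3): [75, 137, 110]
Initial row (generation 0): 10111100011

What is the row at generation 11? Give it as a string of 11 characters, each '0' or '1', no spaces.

Answer: 11110011110

Derivation:
Gen 0: 10111100011
Gen 1 (rule 75): 00100101111
Gen 2 (rule 137): 10000001110
Gen 3 (rule 110): 10000011010
Gen 4 (rule 75): 00111111000
Gen 5 (rule 137): 10111110011
Gen 6 (rule 110): 11100010111
Gen 7 (rule 75): 10101100101
Gen 8 (rule 137): 00001000000
Gen 9 (rule 110): 00011000000
Gen 10 (rule 75): 11111011111
Gen 11 (rule 137): 11110011110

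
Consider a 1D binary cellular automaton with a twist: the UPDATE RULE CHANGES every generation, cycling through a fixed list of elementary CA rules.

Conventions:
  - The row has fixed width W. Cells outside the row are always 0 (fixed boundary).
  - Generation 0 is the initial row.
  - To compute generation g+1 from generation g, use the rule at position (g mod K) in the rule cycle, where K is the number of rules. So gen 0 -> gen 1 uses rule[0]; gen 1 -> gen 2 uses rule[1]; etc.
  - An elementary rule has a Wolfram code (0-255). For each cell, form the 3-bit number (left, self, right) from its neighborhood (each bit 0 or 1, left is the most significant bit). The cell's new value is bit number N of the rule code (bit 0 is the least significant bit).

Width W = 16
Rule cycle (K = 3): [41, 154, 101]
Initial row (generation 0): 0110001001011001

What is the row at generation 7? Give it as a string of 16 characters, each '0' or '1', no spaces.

Gen 0: 0110001001011001
Gen 1 (rule 41): 0100100000110000
Gen 2 (rule 154): 1011010001101000
Gen 3 (rule 101): 1101110100111011
Gen 4 (rule 41): 1011001000100110
Gen 5 (rule 154): 0010110101011101
Gen 6 (rule 101): 1011011111100111
Gen 7 (rule 41): 0110110000000100

Answer: 0110110000000100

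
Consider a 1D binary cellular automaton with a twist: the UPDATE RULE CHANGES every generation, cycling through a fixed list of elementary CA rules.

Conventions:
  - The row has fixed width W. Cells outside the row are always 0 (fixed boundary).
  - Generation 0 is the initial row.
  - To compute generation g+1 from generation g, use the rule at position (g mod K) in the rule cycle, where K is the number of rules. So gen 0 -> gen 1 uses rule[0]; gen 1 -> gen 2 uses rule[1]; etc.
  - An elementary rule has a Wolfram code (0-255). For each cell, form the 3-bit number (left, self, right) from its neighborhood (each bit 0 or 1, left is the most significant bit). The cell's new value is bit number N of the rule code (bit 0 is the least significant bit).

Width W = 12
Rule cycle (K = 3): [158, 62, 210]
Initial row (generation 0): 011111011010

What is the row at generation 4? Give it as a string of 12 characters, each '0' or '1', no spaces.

Answer: 111110111110

Derivation:
Gen 0: 011111011010
Gen 1 (rule 158): 111110010011
Gen 2 (rule 62): 100001111110
Gen 3 (rule 210): 010010111111
Gen 4 (rule 158): 111110111110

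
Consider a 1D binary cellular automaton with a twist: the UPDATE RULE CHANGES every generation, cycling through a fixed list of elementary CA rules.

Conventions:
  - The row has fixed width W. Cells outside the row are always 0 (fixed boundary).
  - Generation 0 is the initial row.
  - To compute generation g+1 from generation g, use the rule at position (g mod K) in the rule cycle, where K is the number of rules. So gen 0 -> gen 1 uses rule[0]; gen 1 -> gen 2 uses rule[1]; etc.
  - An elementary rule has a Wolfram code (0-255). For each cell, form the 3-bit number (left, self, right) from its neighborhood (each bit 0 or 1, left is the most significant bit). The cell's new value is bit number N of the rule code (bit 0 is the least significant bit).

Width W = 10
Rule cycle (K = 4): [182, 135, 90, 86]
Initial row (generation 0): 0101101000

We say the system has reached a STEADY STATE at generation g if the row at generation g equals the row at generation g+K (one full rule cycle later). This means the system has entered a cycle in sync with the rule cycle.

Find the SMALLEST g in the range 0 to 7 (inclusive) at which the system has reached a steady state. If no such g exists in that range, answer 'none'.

Answer: 1

Derivation:
Gen 0: 0101101000
Gen 1 (rule 182): 1110011100
Gen 2 (rule 135): 0100101001
Gen 3 (rule 90): 1011000110
Gen 4 (rule 86): 1001101011
Gen 5 (rule 182): 1110011100
Gen 6 (rule 135): 0100101001
Gen 7 (rule 90): 1011000110
Gen 8 (rule 86): 1001101011
Gen 9 (rule 182): 1110011100
Gen 10 (rule 135): 0100101001
Gen 11 (rule 90): 1011000110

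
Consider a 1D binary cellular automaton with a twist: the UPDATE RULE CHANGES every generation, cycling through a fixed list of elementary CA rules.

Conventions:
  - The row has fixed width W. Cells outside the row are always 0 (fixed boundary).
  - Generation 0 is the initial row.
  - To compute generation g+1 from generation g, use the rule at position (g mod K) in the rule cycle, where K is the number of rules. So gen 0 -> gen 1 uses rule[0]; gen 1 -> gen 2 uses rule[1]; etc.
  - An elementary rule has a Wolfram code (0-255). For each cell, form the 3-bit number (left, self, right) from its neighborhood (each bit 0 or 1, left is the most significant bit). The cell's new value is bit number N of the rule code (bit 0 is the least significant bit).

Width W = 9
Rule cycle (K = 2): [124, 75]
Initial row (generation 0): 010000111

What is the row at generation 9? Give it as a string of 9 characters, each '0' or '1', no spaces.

Answer: 001110001

Derivation:
Gen 0: 010000111
Gen 1 (rule 124): 011000101
Gen 2 (rule 75): 111011000
Gen 3 (rule 124): 101111100
Gen 4 (rule 75): 001000101
Gen 5 (rule 124): 001100111
Gen 6 (rule 75): 111101101
Gen 7 (rule 124): 100111111
Gen 8 (rule 75): 001100001
Gen 9 (rule 124): 001110001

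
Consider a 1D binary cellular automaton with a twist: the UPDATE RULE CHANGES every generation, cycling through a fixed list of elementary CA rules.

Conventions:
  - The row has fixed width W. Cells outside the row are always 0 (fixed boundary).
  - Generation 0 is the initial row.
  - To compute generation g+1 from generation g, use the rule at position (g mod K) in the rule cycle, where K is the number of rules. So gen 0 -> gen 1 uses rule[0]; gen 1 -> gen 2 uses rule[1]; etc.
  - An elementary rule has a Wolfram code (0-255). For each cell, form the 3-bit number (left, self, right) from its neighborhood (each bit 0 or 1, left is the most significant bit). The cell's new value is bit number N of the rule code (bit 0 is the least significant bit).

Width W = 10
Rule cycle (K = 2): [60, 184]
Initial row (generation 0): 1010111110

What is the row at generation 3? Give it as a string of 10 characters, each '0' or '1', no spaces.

Gen 0: 1010111110
Gen 1 (rule 60): 1111100001
Gen 2 (rule 184): 1111010000
Gen 3 (rule 60): 1000111000

Answer: 1000111000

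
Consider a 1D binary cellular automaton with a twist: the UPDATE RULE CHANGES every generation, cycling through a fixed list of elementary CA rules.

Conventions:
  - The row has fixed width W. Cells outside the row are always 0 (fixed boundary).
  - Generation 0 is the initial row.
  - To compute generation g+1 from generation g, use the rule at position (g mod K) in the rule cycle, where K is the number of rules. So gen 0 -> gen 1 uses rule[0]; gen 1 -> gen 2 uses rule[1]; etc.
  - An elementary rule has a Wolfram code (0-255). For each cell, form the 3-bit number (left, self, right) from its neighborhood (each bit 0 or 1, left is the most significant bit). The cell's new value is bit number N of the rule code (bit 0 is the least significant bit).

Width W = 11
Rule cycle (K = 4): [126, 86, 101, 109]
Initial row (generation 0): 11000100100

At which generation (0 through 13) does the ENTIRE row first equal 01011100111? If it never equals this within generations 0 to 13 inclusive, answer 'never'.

Answer: 8

Derivation:
Gen 0: 11000100100
Gen 1 (rule 126): 11101111110
Gen 2 (rule 86): 00100000011
Gen 3 (rule 101): 10101111001
Gen 4 (rule 109): 11111001001
Gen 5 (rule 126): 10001111111
Gen 6 (rule 86): 11010000001
Gen 7 (rule 101): 01110111101
Gen 8 (rule 109): 01011100111
Gen 9 (rule 126): 11110111101
Gen 10 (rule 86): 00010000101
Gen 11 (rule 101): 11010110111
Gen 12 (rule 109): 11111111101
Gen 13 (rule 126): 10000000111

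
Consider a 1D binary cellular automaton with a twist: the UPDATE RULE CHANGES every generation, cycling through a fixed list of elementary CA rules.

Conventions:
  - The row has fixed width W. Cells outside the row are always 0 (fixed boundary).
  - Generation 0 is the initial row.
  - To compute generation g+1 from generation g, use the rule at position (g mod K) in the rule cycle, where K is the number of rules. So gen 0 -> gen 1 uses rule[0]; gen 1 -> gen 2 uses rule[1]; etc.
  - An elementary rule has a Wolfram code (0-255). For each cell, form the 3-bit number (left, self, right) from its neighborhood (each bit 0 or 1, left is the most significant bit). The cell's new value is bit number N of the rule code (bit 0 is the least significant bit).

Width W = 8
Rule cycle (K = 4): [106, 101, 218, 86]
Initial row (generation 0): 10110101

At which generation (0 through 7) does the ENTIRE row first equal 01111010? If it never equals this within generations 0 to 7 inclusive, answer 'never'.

Gen 0: 10110101
Gen 1 (rule 106): 01111010
Gen 2 (rule 101): 00001110
Gen 3 (rule 218): 00011111
Gen 4 (rule 86): 00100001
Gen 5 (rule 106): 01000010
Gen 6 (rule 101): 01011010
Gen 7 (rule 218): 10011001

Answer: 1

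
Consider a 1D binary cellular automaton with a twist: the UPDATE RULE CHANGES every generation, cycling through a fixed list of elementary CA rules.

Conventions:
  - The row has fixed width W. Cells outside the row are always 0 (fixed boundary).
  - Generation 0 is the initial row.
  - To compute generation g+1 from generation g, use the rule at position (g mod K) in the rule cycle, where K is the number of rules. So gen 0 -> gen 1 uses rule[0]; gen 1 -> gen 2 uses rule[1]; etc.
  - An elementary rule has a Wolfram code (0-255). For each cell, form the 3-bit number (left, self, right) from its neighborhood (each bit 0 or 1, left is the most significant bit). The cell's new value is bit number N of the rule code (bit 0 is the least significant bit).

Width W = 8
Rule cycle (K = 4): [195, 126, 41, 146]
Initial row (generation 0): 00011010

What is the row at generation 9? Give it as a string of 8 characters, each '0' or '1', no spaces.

Answer: 00001111

Derivation:
Gen 0: 00011010
Gen 1 (rule 195): 11101000
Gen 2 (rule 126): 10111100
Gen 3 (rule 41): 01100001
Gen 4 (rule 146): 10010010
Gen 5 (rule 195): 00100100
Gen 6 (rule 126): 01111110
Gen 7 (rule 41): 01000000
Gen 8 (rule 146): 10100000
Gen 9 (rule 195): 00001111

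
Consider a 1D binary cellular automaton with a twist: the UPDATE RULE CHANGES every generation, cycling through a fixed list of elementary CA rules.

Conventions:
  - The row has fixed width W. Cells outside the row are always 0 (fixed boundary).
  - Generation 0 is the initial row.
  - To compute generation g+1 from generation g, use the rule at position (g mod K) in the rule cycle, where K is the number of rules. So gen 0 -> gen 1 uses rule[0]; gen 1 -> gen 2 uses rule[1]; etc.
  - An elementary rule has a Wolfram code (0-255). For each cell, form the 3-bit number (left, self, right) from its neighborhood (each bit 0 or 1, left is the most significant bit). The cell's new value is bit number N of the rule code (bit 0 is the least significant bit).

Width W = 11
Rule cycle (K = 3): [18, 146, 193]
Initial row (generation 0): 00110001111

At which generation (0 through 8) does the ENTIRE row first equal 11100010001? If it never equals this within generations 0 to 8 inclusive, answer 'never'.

Gen 0: 00110001111
Gen 1 (rule 18): 01001010000
Gen 2 (rule 146): 10110001000
Gen 3 (rule 193): 00010100011
Gen 4 (rule 18): 00100010100
Gen 5 (rule 146): 01010100010
Gen 6 (rule 193): 00000001000
Gen 7 (rule 18): 00000010100
Gen 8 (rule 146): 00000100010

Answer: never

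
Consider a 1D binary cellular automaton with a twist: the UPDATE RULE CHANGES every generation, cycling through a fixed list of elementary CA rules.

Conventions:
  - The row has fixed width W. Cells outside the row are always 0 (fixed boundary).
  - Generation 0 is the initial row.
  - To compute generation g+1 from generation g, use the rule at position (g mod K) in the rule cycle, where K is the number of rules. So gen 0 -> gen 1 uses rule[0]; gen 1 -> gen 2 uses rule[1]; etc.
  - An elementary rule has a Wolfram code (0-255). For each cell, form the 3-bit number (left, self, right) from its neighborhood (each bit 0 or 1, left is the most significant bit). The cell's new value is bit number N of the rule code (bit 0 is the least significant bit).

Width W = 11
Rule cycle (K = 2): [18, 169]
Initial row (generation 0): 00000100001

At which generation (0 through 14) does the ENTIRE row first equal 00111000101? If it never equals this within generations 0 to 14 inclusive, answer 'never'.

Answer: never

Derivation:
Gen 0: 00000100001
Gen 1 (rule 18): 00001010010
Gen 2 (rule 169): 11100100000
Gen 3 (rule 18): 00011010000
Gen 4 (rule 169): 11010100111
Gen 5 (rule 18): 00000011000
Gen 6 (rule 169): 11111010011
Gen 7 (rule 18): 00000001100
Gen 8 (rule 169): 11111101001
Gen 9 (rule 18): 00000000110
Gen 10 (rule 169): 11111110100
Gen 11 (rule 18): 00000000010
Gen 12 (rule 169): 11111111000
Gen 13 (rule 18): 00000000100
Gen 14 (rule 169): 11111110001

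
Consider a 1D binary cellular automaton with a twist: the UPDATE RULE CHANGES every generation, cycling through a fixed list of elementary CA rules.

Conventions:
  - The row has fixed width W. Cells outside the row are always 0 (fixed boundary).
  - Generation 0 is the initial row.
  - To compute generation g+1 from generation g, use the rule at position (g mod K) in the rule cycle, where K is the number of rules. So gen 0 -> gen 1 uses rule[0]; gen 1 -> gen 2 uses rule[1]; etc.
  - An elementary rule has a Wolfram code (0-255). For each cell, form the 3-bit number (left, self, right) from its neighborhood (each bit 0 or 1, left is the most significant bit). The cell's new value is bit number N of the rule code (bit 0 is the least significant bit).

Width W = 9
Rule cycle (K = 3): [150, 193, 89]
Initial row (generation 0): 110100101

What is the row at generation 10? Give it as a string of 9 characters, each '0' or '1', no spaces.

Gen 0: 110100101
Gen 1 (rule 150): 000111101
Gen 2 (rule 193): 110011100
Gen 3 (rule 89): 111010111
Gen 4 (rule 150): 010010010
Gen 5 (rule 193): 000000000
Gen 6 (rule 89): 111111111
Gen 7 (rule 150): 011111110
Gen 8 (rule 193): 001111110
Gen 9 (rule 89): 101000011
Gen 10 (rule 150): 101100100

Answer: 101100100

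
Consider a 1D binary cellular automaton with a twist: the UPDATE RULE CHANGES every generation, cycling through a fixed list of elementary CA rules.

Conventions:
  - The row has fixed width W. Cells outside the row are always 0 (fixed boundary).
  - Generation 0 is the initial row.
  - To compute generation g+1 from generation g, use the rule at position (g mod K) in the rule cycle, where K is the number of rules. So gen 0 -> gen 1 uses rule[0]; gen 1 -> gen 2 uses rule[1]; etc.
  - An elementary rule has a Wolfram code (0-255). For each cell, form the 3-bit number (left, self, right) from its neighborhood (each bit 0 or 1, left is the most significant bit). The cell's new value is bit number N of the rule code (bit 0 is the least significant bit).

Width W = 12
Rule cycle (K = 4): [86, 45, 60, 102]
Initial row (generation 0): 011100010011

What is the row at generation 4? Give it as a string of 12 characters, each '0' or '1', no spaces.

Gen 0: 011100010011
Gen 1 (rule 86): 100110111101
Gen 2 (rule 45): 100101100011
Gen 3 (rule 60): 110111010010
Gen 4 (rule 102): 011001110110

Answer: 011001110110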